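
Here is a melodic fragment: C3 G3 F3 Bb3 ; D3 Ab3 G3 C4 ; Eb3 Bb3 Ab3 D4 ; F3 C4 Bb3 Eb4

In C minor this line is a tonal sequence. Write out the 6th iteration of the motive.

Ab3 Eb4 D4 G4

With a 4-note motive the entries are C3, D3, Eb3, F3, each up a 2nd from the previous.
Extending up a 2nd: G3 → Ab3.
From Ab3 the diatonic shape gives Ab3 Eb4 D4 G4.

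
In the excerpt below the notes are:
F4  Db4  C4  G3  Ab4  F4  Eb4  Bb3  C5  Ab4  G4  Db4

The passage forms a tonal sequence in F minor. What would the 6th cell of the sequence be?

Bb5 G5 F5 C5

With a 4-note motive the entries are F4, Ab4, C5, each up a 3rd from the previous.
Extending up a 3rd: Eb5 → G5 → Bb5.
Statement 6 starts on Bb5 and keeps the same diatonic contour: Bb5 G5 F5 C5.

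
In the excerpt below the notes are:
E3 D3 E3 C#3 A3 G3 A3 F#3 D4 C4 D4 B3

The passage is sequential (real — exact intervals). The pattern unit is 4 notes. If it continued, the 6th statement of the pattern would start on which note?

F5

With a 4-note motive the entries are E3, A3, D4, each up a 4th from the previous.
Continuing: G4 → C5 → F5. Statement 6 starts on F5.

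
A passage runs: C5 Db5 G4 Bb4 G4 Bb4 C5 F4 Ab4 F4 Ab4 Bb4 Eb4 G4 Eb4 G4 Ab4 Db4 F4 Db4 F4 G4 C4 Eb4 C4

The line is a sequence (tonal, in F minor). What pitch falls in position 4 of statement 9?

Ab3

The unit is 5 notes. Position-4 pitches of the 5 shown cells: Bb4, Ab4, G4, F4, Eb4.
Each moves down a 2nd. Continuing: Db4 → C4 → Bb3 → Ab3.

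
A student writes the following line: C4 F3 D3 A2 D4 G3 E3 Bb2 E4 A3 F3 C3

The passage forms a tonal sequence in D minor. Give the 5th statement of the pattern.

The 4-note cells begin on C4, D4, E4 — each up a 2nd from the last.
Extending up a 2nd: F4 → G4.
So cell 5 is G4 C4 A3 E3.

G4 C4 A3 E3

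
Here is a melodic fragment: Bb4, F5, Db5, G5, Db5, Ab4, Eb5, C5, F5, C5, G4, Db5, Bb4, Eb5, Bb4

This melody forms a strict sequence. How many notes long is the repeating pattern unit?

5

There are 15 notes; a 5-note unit gives 3 cells:
Bb4 F5 Db5 G5 Db5 | Ab4 Eb5 C5 F5 C5 | G4 Db5 Bb4 Eb5 Bb4
Every group is a transposition down a 2nd of the one before; no shorter unit works.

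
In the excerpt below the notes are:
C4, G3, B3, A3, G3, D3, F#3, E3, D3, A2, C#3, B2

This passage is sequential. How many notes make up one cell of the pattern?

There are 12 notes; a 4-note unit gives 3 cells:
C4 G3 B3 A3 | G3 D3 F#3 E3 | D3 A2 C#3 B2
That's a consistent down a 4th shift per cell, and no other grouping gives one.

4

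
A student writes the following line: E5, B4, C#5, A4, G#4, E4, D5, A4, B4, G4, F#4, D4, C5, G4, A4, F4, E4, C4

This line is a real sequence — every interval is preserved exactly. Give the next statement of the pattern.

The 6-note cells begin on E5, D5, C5 — each down a 2nd from the last.
Statement 4 starts on Bb4 and keeps the same exact contour: Bb4 F4 G4 Eb4 D4 Bb3.

Bb4 F4 G4 Eb4 D4 Bb3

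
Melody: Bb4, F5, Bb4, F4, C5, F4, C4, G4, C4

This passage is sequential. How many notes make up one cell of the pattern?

3

Try groups of 3 (3 cells in 9 notes):
Bb4 F5 Bb4 | F4 C5 F4 | C4 G4 C4
Every group is a transposition down a 4th of the one before; no shorter unit works.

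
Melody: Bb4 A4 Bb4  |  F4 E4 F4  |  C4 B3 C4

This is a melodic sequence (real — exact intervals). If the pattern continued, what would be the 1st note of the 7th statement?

E2

Grouping in 3s, the 1st note of each cell is Bb4, F4, C4.
Extending down a 4th: G3 → D3 → A2 → E2.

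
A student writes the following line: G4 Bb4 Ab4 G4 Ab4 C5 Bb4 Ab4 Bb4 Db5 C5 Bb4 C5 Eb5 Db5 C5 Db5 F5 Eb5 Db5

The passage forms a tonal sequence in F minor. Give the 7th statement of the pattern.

F5 Ab5 G5 F5

Unit = 4 notes; the statements start on G4, Ab4, Bb4, C5, Db5, moving up a 2nd each time.
Continuing the starts: Eb5 → F5.
Statement 7 starts on F5 and keeps the same diatonic contour: F5 Ab5 G5 F5.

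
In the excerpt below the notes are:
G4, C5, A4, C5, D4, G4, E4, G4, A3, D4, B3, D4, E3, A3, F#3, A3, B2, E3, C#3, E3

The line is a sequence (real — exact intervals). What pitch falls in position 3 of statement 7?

With 4-note cells, note 3 of each statement runs A4, E4, B3, F#3, C#3.
Extending down a 4th: G#2 → D#2.

D#2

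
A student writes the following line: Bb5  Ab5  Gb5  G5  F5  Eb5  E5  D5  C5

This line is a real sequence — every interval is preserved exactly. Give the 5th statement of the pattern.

With a 3-note motive the entries are Bb5, G5, E5, each down a 3rd from the previous.
Continuing the starts: C#5 → A#4.
From A#4 the exact shape gives A#4 G#4 F#4.

A#4 G#4 F#4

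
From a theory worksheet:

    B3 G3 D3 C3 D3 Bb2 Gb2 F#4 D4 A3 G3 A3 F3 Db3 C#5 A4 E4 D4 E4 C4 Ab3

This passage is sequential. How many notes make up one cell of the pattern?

7

There are 21 notes; a 7-note unit gives 3 cells:
B3 G3 D3 C3 D3 Bb2 Gb2 | F#4 D4 A3 G3 A3 F3 Db3 | C#5 A4 E4 D4 E4 C4 Ab3
That's a consistent up a 5th shift per cell, and no other grouping gives one.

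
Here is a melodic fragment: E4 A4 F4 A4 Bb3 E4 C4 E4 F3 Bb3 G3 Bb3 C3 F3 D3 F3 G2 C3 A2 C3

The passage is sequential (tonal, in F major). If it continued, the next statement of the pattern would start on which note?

The 4-note cells begin on E4, Bb3, F3, C3, G2 — each down a 4th from the last.
One more step down a 4th gives D2.

D2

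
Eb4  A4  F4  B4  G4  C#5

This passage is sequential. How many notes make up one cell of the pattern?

Try groups of 2 (3 cells in 6 notes):
Eb4 A4 | F4 B4 | G4 C#5
Each cell is the previous one up a 2nd — so the unit is 2 notes.

2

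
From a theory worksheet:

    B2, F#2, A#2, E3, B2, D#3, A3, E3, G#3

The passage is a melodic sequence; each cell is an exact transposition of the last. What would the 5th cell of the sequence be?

Taking 3-note groups, the heads are B2, E3, A3: the pattern moves up a 4th.
Carrying on: D4 → G4.
Statement 5 starts on G4 and keeps the same exact contour: G4 D4 F#4.

G4 D4 F#4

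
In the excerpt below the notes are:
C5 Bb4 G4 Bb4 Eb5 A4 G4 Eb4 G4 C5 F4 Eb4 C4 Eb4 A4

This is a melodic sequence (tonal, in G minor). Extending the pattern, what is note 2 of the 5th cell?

The unit is 5 notes. Position-2 pitches of the 3 shown cells: Bb4, G4, Eb4.
Carrying that down a 3rd forward: C4 → A3.

A3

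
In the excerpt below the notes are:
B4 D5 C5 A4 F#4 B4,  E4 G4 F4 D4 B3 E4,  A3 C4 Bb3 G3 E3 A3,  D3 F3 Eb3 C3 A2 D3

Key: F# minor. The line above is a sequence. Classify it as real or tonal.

real

Each cell has the same semitone pattern (3, -2, -3, -3, 5) — intervals are preserved exactly.
And C5 lies outside F# minor, so the sequence is real rather than tonal.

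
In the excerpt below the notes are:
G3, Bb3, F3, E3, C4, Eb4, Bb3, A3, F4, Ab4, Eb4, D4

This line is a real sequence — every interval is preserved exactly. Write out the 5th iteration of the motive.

Taking 4-note groups, the heads are G3, C4, F4: the pattern moves up a 4th.
Continuing the starts: Bb4 → Eb5.
Statement 5 starts on Eb5 and keeps the same exact contour: Eb5 Gb5 Db5 C5.

Eb5 Gb5 Db5 C5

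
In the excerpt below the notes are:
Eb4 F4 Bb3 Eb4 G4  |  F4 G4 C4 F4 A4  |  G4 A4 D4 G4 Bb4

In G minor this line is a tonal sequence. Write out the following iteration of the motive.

A4 Bb4 Eb4 A4 C5

The 5-note cells begin on Eb4, F4, G4 — each up a 2nd from the last.
So cell 4 is A4 Bb4 Eb4 A4 C5.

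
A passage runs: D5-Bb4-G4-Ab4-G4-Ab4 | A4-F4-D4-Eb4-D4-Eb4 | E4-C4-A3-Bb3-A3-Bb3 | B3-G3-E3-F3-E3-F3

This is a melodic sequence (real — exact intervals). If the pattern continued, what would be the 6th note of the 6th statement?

Grouping in 6s, the 6th note of each cell is Ab4, Eb4, Bb3, F3.
Carrying that down a 4th forward: C3 → G2.

G2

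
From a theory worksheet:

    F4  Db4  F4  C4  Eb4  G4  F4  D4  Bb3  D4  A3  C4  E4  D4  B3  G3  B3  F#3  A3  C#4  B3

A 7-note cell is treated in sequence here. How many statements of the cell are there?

3

21 notes in groups of 7 gives 21/7 = 3 statements.
Starts: F4, D4, B3 — each down a 3rd.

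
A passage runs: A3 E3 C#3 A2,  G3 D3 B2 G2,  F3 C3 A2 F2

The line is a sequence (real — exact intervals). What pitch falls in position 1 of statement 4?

Eb3

With 4-note cells, note 1 of each statement runs A3, G3, F3.
From F3, down a 2nd gives Eb3.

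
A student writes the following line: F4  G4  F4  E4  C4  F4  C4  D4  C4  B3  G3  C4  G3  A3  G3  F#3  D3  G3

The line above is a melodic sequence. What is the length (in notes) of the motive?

There are 18 notes; a 6-note unit gives 3 cells:
F4 G4 F4 E4 C4 F4 | C4 D4 C4 B3 G3 C4 | G3 A3 G3 F#3 D3 G3
That's a consistent down a 4th shift per cell, and no other grouping gives one.

6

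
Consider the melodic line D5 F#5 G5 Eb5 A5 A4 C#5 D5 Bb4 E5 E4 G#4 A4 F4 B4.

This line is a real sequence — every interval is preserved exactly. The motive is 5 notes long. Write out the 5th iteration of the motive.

Taking 5-note groups, the heads are D5, A4, E4: the pattern moves down a 4th.
Continuing the starts: B3 → F#3.
Statement 5 starts on F#3 and keeps the same exact contour: F#3 A#3 B3 G3 C#4.

F#3 A#3 B3 G3 C#4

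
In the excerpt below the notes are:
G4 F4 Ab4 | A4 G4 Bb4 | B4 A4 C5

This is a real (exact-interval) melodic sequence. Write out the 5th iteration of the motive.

Unit = 3 notes; the statements start on G4, A4, B4, moving up a 2nd each time.
Continuing the starts: C#5 → D#5.
From D#5 the exact shape gives D#5 C#5 E5.

D#5 C#5 E5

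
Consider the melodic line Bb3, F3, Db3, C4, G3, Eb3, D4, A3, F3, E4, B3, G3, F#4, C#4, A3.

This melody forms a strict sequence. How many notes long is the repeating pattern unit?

3

Try groups of 3 (5 cells in 15 notes):
Bb3 F3 Db3 | C4 G3 Eb3 | D4 A3 F3 | E4 B3 G3 | F#4 C#4 A3
Each cell is the previous one up a 2nd — so the unit is 3 notes.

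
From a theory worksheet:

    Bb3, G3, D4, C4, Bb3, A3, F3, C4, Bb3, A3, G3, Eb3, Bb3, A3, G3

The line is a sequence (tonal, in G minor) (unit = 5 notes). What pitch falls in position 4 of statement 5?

F3

The unit is 5 notes. Position-4 pitches of the 3 shown cells: C4, Bb3, A3.
Each moves down a 2nd. Continuing: G3 → F3.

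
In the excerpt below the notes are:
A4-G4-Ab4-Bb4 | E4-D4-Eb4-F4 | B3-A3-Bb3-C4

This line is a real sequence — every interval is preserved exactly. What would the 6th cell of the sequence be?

G#2 F#2 G2 A2

With a 4-note motive the entries are A4, E4, B3, each down a 4th from the previous.
Continuing the starts: F#3 → C#3 → G#2.
So cell 6 is G#2 F#2 G2 A2.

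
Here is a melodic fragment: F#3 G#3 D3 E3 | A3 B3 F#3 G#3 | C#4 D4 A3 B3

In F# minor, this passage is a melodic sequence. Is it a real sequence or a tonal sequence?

tonal

Every note is diatonic to F# minor.
Cell 1 has -6 semitones from note 2 to 3, but cell 2 has -5 — the interval quality changes while the contour stays the same, which is the hallmark of a tonal sequence.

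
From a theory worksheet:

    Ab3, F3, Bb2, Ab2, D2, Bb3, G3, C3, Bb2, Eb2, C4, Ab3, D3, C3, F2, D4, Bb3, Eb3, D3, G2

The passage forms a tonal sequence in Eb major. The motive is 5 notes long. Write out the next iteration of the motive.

The 5-note cells begin on Ab3, Bb3, C4, D4 — each up a 2nd from the last.
Statement 5 starts on Eb4 and keeps the same diatonic contour: Eb4 C4 F3 Eb3 Ab2.

Eb4 C4 F3 Eb3 Ab2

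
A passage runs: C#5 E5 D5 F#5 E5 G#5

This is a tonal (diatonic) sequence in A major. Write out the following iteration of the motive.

F#5 A5

Unit = 2 notes; the statements start on C#5, D5, E5, moving up a 2nd each time.
So cell 4 is F#5 A5.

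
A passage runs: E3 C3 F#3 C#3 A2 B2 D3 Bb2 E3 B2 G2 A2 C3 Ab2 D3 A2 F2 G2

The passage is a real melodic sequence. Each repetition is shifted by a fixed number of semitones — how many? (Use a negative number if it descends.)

The 6-note cells begin on E3, D3, C3 — each down a 2nd from the last.
E3→D3 is 50 − 52 = -2 semitones.

-2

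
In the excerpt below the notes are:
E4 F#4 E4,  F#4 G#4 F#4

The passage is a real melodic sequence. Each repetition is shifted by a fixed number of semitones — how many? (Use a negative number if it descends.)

Taking 3-note groups, the heads are E4, F#4: the pattern moves up a 2nd.
E4 to F#4 spans +2 semitones.

2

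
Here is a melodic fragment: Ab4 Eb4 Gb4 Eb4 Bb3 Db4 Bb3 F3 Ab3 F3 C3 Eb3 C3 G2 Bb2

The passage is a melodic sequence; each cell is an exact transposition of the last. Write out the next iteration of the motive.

The 3-note cells begin on Ab4, Eb4, Bb3, F3, C3 — each down a 4th from the last.
So cell 6 is G2 D2 F2.

G2 D2 F2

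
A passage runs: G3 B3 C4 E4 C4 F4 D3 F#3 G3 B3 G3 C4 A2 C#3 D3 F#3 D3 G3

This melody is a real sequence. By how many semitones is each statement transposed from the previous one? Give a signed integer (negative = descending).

-5

Unit = 6 notes; the statements start on G3, D3, A2, moving down a 4th each time.
G3→D3 is 50 − 55 = -5 semitones.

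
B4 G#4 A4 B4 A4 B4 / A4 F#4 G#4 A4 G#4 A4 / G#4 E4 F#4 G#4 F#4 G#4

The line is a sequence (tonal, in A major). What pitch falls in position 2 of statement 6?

B3

With 6-note cells, note 2 of each statement runs G#4, F#4, E4.
Carrying that down a 2nd forward: D4 → C#4 → B3.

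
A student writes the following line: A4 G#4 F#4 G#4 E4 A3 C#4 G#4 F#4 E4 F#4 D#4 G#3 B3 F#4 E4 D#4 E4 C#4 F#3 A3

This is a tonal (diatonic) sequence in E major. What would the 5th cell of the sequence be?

D#4 C#4 B3 C#4 A3 D#3 F#3

The 7-note cells begin on A4, G#4, F#4 — each down a 2nd from the last.
Continuing the starts: E4 → D#4.
So cell 5 is D#4 C#4 B3 C#4 A3 D#3 F#3.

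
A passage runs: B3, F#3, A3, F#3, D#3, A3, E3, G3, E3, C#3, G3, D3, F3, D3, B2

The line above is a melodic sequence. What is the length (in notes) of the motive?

There are 15 notes; a 5-note unit gives 3 cells:
B3 F#3 A3 F#3 D#3 | A3 E3 G3 E3 C#3 | G3 D3 F3 D3 B2
That's a consistent down a 2nd shift per cell, and no other grouping gives one.

5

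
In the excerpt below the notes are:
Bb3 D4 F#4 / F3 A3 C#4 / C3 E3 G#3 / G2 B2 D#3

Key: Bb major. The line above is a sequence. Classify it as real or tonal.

Each cell has the same semitone pattern (4, 4) — intervals are preserved exactly.
And F#4 lies outside Bb major, so the sequence is real rather than tonal.

real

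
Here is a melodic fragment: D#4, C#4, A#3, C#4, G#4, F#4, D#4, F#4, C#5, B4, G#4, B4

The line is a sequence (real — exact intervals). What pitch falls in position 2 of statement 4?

E5

With 4-note cells, note 2 of each statement runs C#4, F#4, B4.
Each moves up a 4th; the next is E5.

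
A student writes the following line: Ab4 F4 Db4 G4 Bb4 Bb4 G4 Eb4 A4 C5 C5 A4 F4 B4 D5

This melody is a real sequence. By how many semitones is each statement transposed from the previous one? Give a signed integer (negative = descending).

2

Unit = 5 notes; the statements start on Ab4, Bb4, C5, moving up a 2nd each time.
Ab4 to Bb4 spans +2 semitones.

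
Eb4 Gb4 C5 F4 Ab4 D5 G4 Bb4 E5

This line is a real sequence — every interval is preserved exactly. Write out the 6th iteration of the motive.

The 3-note cells begin on Eb4, F4, G4 — each up a 2nd from the last.
Continuing the starts: A4 → B4 → C#5.
Statement 6 starts on C#5 and keeps the same exact contour: C#5 E5 A#5.

C#5 E5 A#5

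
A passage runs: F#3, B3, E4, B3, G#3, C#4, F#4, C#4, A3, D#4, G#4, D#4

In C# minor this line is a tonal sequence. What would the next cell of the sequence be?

With a 4-note motive the entries are F#3, G#3, A3, each up a 2nd from the previous.
Statement 4 starts on B3 and keeps the same diatonic contour: B3 E4 A4 E4.

B3 E4 A4 E4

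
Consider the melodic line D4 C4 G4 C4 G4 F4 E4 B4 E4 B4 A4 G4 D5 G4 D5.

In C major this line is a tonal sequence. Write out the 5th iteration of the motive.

The 5-note cells begin on D4, F4, A4 — each up a 3rd from the last.
Extending up a 3rd: C5 → E5.
From E5 the diatonic shape gives E5 D5 A5 D5 A5.

E5 D5 A5 D5 A5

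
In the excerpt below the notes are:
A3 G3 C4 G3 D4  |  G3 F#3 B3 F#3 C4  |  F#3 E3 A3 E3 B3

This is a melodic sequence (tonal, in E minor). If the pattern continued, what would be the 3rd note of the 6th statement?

With 5-note cells, note 3 of each statement runs C4, B3, A3.
Extending down a 2nd: G3 → F#3 → E3.

E3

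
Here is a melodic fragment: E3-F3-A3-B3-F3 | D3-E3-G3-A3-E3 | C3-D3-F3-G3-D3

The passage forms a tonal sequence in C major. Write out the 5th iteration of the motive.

Unit = 5 notes; the statements start on E3, D3, C3, moving down a 2nd each time.
Continuing the starts: B2 → A2.
From A2 the diatonic shape gives A2 B2 D3 E3 B2.

A2 B2 D3 E3 B2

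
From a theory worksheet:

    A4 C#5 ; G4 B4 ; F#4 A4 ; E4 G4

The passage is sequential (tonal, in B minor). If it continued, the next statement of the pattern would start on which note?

D4

With a 2-note motive the entries are A4, G4, F#4, E4, each down a 2nd from the previous.
The next head, down a 2nd from E4, is D4.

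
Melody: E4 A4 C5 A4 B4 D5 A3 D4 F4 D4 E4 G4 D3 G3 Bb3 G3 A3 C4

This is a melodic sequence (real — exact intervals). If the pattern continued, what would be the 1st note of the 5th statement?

Grouping in 6s, the 1st note of each cell is E4, A3, D3.
Each moves down a 5th. Continuing: G2 → C2.

C2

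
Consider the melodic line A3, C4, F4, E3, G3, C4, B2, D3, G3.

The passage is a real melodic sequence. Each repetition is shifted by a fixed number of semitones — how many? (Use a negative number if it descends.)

-5

The 3-note cells begin on A3, E3, B2 — each down a 4th from the last.
Counting half-steps from A3 to E3: -5.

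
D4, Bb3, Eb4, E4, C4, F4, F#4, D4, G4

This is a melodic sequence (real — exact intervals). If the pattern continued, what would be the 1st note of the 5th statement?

A#4

With 3-note cells, note 1 of each statement runs D4, E4, F#4.
Each moves up a 2nd. Continuing: G#4 → A#4.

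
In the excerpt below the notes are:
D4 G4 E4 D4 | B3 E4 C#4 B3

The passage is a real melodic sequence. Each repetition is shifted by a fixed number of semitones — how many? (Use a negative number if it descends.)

Unit = 4 notes; the statements start on D4, B3, moving down a 3rd each time.
Counting half-steps from D4 to B3: -3.

-3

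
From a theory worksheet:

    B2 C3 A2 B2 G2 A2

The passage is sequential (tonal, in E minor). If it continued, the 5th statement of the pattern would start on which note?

With a 2-note motive the entries are B2, A2, G2, each down a 2nd from the previous.
Extending the heads down a 2nd: F#2 → E2.

E2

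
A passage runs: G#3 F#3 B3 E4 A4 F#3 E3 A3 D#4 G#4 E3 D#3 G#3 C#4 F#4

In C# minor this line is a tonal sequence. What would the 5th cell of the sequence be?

C#3 B2 E3 A3 D#4

With a 5-note motive the entries are G#3, F#3, E3, each down a 2nd from the previous.
Continuing the starts: D#3 → C#3.
So cell 5 is C#3 B2 E3 A3 D#4.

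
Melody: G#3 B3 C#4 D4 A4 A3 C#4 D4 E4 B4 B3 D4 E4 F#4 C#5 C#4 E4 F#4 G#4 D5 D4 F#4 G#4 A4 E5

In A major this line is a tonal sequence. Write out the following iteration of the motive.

Taking 5-note groups, the heads are G#3, A3, B3, C#4, D4: the pattern moves up a 2nd.
So cell 6 is E4 G#4 A4 B4 F#5.

E4 G#4 A4 B4 F#5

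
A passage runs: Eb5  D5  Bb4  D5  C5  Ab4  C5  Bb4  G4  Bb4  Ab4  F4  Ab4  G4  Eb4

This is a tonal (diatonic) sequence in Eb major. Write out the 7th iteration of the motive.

F4 Eb4 C4

Taking 3-note groups, the heads are Eb5, D5, C5, Bb4, Ab4: the pattern moves down a 2nd.
Carrying on: G4 → F4.
So cell 7 is F4 Eb4 C4.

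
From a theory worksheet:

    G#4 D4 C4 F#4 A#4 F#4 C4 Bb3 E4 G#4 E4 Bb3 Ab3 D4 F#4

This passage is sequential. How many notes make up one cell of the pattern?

15 notes total. Splitting into 3 groups of 5:
G#4 D4 C4 F#4 A#4 | F#4 C4 Bb3 E4 G#4 | E4 Bb3 Ab3 D4 F#4
Every group is a transposition down a 2nd of the one before; no shorter unit works.

5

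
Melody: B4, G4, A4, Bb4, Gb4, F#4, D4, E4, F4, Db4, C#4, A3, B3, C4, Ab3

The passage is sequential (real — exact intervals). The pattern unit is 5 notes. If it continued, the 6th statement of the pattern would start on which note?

A#2

The 5-note cells begin on B4, F#4, C#4 — each down a 4th from the last.
Extending the heads down a 4th: G#3 → D#3 → A#2.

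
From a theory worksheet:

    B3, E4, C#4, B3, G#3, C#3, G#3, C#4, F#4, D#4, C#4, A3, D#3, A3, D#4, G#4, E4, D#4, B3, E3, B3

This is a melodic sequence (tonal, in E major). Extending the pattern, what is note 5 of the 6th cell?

The unit is 7 notes. Position-5 pitches of the 3 shown cells: G#3, A3, B3.
Extending up a 2nd: C#4 → D#4 → E4.

E4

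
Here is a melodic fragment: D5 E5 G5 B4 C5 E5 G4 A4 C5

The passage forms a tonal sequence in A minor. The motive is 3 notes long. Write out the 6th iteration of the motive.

Unit = 3 notes; the statements start on D5, B4, G4, moving down a 3rd each time.
Continuing the starts: E4 → C4 → A3.
From A3 the diatonic shape gives A3 B3 D4.

A3 B3 D4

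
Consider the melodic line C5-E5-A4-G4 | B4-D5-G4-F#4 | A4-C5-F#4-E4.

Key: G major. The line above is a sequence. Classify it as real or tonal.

tonal

Every note is diatonic to G major.
Cell 1 has +4 semitones from note 1 to 2, but cell 2 has +3 — the interval quality changes while the contour stays the same, which is the hallmark of a tonal sequence.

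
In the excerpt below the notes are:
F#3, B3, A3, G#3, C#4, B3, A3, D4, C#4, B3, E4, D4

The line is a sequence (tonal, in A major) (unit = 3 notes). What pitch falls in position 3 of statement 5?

The unit is 3 notes. Position-3 pitches of the 4 shown cells: A3, B3, C#4, D4.
From D4, up a 2nd gives E4.

E4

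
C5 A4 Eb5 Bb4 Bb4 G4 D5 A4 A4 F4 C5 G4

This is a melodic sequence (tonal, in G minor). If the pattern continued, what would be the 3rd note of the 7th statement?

F4

The unit is 4 notes. Position-3 pitches of the 3 shown cells: Eb5, D5, C5.
Each moves down a 2nd. Continuing: Bb4 → A4 → G4 → F4.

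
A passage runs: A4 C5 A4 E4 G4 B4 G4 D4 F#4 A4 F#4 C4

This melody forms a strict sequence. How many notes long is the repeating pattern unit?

There are 12 notes; a 4-note unit gives 3 cells:
A4 C5 A4 E4 | G4 B4 G4 D4 | F#4 A4 F#4 C4
That's a consistent down a 2nd shift per cell, and no other grouping gives one.

4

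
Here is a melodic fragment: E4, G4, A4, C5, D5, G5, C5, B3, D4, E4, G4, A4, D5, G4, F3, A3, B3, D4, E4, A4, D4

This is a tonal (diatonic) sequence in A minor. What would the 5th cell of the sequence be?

Unit = 7 notes; the statements start on E4, B3, F3, moving down a 4th each time.
Carrying on: C3 → G2.
From G2 the diatonic shape gives G2 B2 C3 E3 F3 B3 E3.

G2 B2 C3 E3 F3 B3 E3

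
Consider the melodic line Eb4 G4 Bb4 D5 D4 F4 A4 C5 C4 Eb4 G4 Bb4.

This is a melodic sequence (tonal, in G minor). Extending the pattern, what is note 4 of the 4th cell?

A4

Grouping in 4s, the 4th note of each cell is D5, C5, Bb4.
One more down a 2nd gives A4.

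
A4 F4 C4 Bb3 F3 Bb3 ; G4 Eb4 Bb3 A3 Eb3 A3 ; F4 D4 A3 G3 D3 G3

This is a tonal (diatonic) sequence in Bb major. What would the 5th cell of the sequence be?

D4 Bb3 F3 Eb3 Bb2 Eb3

With a 6-note motive the entries are A4, G4, F4, each down a 2nd from the previous.
Carrying on: Eb4 → D4.
Statement 5 starts on D4 and keeps the same diatonic contour: D4 Bb3 F3 Eb3 Bb2 Eb3.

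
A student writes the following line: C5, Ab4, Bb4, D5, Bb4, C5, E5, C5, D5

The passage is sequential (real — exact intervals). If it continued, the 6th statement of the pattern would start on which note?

A#5

Taking 3-note groups, the heads are C5, D5, E5: the pattern moves up a 2nd.
Extending the heads up a 2nd: F#5 → G#5 → A#5.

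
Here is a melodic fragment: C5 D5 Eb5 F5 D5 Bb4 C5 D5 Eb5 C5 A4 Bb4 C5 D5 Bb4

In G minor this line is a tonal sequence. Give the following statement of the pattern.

With a 5-note motive the entries are C5, Bb4, A4, each down a 2nd from the previous.
So cell 4 is G4 A4 Bb4 C5 A4.

G4 A4 Bb4 C5 A4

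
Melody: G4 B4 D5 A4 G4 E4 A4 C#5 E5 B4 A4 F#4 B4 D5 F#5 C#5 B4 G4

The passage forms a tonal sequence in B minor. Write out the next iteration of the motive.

Unit = 6 notes; the statements start on G4, A4, B4, moving up a 2nd each time.
So cell 4 is C#5 E5 G5 D5 C#5 A4.

C#5 E5 G5 D5 C#5 A4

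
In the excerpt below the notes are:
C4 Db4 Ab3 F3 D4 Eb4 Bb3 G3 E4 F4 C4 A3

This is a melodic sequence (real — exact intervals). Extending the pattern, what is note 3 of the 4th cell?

D4

The unit is 4 notes. Position-3 pitches of the 3 shown cells: Ab3, Bb3, C4.
Each moves up a 2nd; the next is D4.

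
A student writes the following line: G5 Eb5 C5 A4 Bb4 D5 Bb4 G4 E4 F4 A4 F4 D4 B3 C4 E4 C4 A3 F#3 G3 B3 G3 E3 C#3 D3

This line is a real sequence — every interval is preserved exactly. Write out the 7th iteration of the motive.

The 5-note cells begin on G5, D5, A4, E4, B3 — each down a 4th from the last.
Continuing the starts: F#3 → C#3.
From C#3 the exact shape gives C#3 A2 F#2 D#2 E2.

C#3 A2 F#2 D#2 E2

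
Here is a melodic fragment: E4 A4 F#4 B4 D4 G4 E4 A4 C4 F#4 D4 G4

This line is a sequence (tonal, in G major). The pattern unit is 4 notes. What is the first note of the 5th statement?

Unit = 4 notes; the statements start on E4, D4, C4, moving down a 2nd each time.
Continuing: B3 → A3. Statement 5 starts on A3.

A3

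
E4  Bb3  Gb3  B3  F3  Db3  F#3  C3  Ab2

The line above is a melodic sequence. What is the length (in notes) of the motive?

9 notes total. Splitting into 3 groups of 3:
E4 Bb3 Gb3 | B3 F3 Db3 | F#3 C3 Ab2
That's a consistent down a 4th shift per cell, and no other grouping gives one.

3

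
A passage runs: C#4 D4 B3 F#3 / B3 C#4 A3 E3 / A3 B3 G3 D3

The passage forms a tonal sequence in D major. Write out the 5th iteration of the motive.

F#3 G3 E3 B2

The 4-note cells begin on C#4, B3, A3 — each down a 2nd from the last.
Extending down a 2nd: G3 → F#3.
So cell 5 is F#3 G3 E3 B2.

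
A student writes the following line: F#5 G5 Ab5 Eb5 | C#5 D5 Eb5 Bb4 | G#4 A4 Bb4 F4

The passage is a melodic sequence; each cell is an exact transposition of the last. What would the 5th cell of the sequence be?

Unit = 4 notes; the statements start on F#5, C#5, G#4, moving down a 4th each time.
Continuing the starts: D#4 → A#3.
From A#3 the exact shape gives A#3 B3 C4 G3.

A#3 B3 C4 G3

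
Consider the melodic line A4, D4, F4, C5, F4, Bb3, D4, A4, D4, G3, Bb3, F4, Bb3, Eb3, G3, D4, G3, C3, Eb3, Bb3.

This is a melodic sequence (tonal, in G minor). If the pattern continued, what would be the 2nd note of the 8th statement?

Grouping in 4s, the 2nd note of each cell is D4, Bb3, G3, Eb3, C3.
Carrying that down a 3rd forward: A2 → F2 → D2.

D2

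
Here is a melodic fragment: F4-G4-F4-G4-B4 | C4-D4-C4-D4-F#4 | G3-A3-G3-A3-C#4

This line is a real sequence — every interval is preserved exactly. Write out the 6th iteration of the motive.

E2 F#2 E2 F#2 A#2

Taking 5-note groups, the heads are F4, C4, G3: the pattern moves down a 4th.
Continuing the starts: D3 → A2 → E2.
So cell 6 is E2 F#2 E2 F#2 A#2.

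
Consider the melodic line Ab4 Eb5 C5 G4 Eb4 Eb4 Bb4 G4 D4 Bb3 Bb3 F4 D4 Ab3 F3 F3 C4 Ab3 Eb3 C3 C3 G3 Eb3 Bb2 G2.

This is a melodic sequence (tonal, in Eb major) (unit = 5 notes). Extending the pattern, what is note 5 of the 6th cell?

D2

The unit is 5 notes. Position-5 pitches of the 5 shown cells: Eb4, Bb3, F3, C3, G2.
From G2, down a 4th gives D2.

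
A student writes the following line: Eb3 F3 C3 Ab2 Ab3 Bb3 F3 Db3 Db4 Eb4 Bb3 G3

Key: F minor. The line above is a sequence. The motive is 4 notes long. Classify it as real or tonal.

tonal

Every note is diatonic to F minor.
Cell 1 has -4 semitones from note 3 to 4, but cell 3 has -3 — the interval quality changes while the contour stays the same, which is the hallmark of a tonal sequence.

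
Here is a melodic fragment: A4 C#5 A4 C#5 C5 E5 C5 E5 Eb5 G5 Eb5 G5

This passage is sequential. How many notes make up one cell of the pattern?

12 notes total. Splitting into 3 groups of 4:
A4 C#5 A4 C#5 | C5 E5 C5 E5 | Eb5 G5 Eb5 G5
Every group is a transposition up a 3rd of the one before; no shorter unit works.

4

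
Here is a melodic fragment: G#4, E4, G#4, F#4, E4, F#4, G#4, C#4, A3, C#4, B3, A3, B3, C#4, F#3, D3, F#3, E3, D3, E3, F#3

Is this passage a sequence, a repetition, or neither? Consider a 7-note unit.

sequence

Each 7-note cell is the previous one transposed down a 5th.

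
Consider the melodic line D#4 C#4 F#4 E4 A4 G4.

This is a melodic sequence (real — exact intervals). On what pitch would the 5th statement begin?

Unit = 2 notes; the statements start on D#4, F#4, A4, moving up a 3rd each time.
Continuing: C5 → Eb5. Statement 5 starts on Eb5.

Eb5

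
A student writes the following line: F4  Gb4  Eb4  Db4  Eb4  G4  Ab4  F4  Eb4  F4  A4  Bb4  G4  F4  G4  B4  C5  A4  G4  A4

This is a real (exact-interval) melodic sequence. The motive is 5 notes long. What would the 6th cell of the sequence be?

D#5 E5 C#5 B4 C#5

With a 5-note motive the entries are F4, G4, A4, B4, each up a 2nd from the previous.
Extending up a 2nd: C#5 → D#5.
From D#5 the exact shape gives D#5 E5 C#5 B4 C#5.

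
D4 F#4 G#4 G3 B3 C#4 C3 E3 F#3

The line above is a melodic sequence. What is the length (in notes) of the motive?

3

There are 9 notes; a 3-note unit gives 3 cells:
D4 F#4 G#4 | G3 B3 C#4 | C3 E3 F#3
Each cell is the previous one down a 5th — so the unit is 3 notes.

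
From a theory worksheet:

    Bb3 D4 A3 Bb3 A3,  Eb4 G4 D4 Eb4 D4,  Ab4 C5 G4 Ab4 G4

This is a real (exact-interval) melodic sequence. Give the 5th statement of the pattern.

With a 5-note motive the entries are Bb3, Eb4, Ab4, each up a 4th from the previous.
Continuing the starts: Db5 → Gb5.
So cell 5 is Gb5 Bb5 F5 Gb5 F5.

Gb5 Bb5 F5 Gb5 F5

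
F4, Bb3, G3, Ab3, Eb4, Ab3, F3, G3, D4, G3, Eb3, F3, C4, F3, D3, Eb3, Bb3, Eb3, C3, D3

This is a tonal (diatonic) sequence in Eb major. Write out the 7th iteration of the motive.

Unit = 4 notes; the statements start on F4, Eb4, D4, C4, Bb3, moving down a 2nd each time.
Carrying on: Ab3 → G3.
So cell 7 is G3 C3 Ab2 Bb2.

G3 C3 Ab2 Bb2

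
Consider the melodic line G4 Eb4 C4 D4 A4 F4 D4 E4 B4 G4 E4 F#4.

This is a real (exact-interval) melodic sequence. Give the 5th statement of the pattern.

The 4-note cells begin on G4, A4, B4 — each up a 2nd from the last.
Carrying on: C#5 → D#5.
From D#5 the exact shape gives D#5 B4 G#4 A#4.

D#5 B4 G#4 A#4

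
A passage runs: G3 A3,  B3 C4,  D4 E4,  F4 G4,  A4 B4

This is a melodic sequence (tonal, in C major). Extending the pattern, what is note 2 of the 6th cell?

The unit is 2 notes. Position-2 pitches of the 5 shown cells: A3, C4, E4, G4, B4.
One more up a 3rd gives D5.

D5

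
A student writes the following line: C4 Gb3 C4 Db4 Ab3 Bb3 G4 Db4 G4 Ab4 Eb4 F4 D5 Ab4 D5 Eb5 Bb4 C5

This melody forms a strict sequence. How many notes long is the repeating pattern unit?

6

Try groups of 6 (3 cells in 18 notes):
C4 Gb3 C4 Db4 Ab3 Bb3 | G4 Db4 G4 Ab4 Eb4 F4 | D5 Ab4 D5 Eb5 Bb4 C5
That's a consistent up a 5th shift per cell, and no other grouping gives one.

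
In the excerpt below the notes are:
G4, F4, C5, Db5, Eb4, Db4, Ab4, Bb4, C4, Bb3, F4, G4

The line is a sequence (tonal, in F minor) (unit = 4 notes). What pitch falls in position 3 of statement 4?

Db4

The unit is 4 notes. Position-3 pitches of the 3 shown cells: C5, Ab4, F4.
One more down a 3rd gives Db4.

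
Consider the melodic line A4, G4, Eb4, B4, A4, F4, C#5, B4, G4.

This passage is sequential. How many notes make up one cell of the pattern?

3

9 notes total. Splitting into 3 groups of 3:
A4 G4 Eb4 | B4 A4 F4 | C#5 B4 G4
Every group is a transposition up a 2nd of the one before; no shorter unit works.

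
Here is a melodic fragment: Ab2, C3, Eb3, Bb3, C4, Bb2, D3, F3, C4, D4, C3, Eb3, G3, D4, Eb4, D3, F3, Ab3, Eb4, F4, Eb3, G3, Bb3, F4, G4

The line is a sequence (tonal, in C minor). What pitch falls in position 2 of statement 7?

Bb3

Grouping in 5s, the 2nd note of each cell is C3, D3, Eb3, F3, G3.
Extending up a 2nd: Ab3 → Bb3.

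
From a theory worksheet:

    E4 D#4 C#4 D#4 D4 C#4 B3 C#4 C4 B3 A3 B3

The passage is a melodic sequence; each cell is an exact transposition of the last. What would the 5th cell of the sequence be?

The 4-note cells begin on E4, D4, C4 — each down a 2nd from the last.
Extending down a 2nd: Bb3 → Ab3.
So cell 5 is Ab3 G3 F3 G3.

Ab3 G3 F3 G3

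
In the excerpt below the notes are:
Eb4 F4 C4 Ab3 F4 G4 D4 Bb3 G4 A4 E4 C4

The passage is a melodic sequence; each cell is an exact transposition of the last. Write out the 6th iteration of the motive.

Unit = 4 notes; the statements start on Eb4, F4, G4, moving up a 2nd each time.
Extending up a 2nd: A4 → B4 → C#5.
Statement 6 starts on C#5 and keeps the same exact contour: C#5 D#5 A#4 F#4.

C#5 D#5 A#4 F#4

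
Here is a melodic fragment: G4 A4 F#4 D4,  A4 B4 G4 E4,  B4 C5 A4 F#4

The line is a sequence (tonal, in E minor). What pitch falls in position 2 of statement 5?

E5

The unit is 4 notes. Position-2 pitches of the 3 shown cells: A4, B4, C5.
Each moves up a 2nd. Continuing: D5 → E5.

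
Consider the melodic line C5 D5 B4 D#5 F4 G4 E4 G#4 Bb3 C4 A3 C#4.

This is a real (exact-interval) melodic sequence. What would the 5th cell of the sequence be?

Taking 4-note groups, the heads are C5, F4, Bb3: the pattern moves down a 5th.
Extending down a 5th: Eb3 → Ab2.
So cell 5 is Ab2 Bb2 G2 B2.

Ab2 Bb2 G2 B2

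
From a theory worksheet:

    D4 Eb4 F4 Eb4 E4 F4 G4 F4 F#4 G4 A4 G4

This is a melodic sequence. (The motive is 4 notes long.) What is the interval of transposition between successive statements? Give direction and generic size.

Taking 4-note groups, the heads are D4, E4, F#4: the pattern moves up a 2nd.
From D4 to E4: up a 2nd.

up a 2nd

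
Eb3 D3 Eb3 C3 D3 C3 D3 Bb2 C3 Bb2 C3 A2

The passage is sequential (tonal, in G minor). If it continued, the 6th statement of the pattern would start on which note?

The 4-note cells begin on Eb3, D3, C3 — each down a 2nd from the last.
Extending the heads down a 2nd: Bb2 → A2 → G2.

G2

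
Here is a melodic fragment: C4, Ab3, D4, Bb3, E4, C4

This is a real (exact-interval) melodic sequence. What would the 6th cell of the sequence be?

With a 2-note motive the entries are C4, D4, E4, each up a 2nd from the previous.
Extending up a 2nd: F#4 → G#4 → A#4.
So cell 6 is A#4 F#4.

A#4 F#4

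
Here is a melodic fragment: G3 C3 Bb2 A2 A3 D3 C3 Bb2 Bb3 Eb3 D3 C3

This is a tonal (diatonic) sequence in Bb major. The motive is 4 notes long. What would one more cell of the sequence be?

Unit = 4 notes; the statements start on G3, A3, Bb3, moving up a 2nd each time.
From C4 the diatonic shape gives C4 F3 Eb3 D3.

C4 F3 Eb3 D3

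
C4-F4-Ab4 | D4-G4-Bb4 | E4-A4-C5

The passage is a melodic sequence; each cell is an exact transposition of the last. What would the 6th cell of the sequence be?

With a 3-note motive the entries are C4, D4, E4, each up a 2nd from the previous.
Continuing the starts: F#4 → G#4 → A#4.
Statement 6 starts on A#4 and keeps the same exact contour: A#4 D#5 F#5.

A#4 D#5 F#5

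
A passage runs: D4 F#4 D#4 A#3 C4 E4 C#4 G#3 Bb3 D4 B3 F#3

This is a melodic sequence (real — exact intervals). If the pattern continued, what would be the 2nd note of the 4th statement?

C4

With 4-note cells, note 2 of each statement runs F#4, E4, D4.
From D4, down a 2nd gives C4.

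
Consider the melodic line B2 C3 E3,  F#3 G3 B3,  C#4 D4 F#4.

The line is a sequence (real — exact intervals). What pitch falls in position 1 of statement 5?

With 3-note cells, note 1 of each statement runs B2, F#3, C#4.
Each moves up a 5th. Continuing: G#4 → D#5.

D#5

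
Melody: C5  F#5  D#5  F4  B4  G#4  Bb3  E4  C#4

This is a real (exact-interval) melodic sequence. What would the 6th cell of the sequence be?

Taking 3-note groups, the heads are C5, F4, Bb3: the pattern moves down a 5th.
Extending down a 5th: Eb3 → Ab2 → Db2.
From Db2 the exact shape gives Db2 G2 E2.

Db2 G2 E2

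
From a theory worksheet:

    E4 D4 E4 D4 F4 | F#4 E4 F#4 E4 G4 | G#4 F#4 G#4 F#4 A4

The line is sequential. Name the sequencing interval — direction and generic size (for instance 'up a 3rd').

Taking 5-note groups, the heads are E4, F#4, G#4: the pattern moves up a 2nd.
E4 to F#4 is up a 2nd.

up a 2nd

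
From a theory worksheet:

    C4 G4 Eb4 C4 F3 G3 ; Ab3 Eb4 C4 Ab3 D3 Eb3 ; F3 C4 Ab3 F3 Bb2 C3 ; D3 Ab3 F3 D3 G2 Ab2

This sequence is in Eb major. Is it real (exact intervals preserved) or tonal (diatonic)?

Every note is diatonic to Eb major.
Cell 1 has -4 semitones from note 2 to 3, but cell 2 has -3 — the interval quality changes while the contour stays the same, which is the hallmark of a tonal sequence.

tonal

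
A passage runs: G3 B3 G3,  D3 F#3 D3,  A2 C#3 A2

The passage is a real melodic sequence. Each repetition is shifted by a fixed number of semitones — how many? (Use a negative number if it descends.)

-5

Taking 3-note groups, the heads are G3, D3, A2: the pattern moves down a 4th.
Counting half-steps from G3 to D3: -5.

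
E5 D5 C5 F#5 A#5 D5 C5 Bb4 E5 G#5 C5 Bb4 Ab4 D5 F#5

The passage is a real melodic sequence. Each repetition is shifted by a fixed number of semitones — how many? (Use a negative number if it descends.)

-2

Unit = 5 notes; the statements start on E5, D5, C5, moving down a 2nd each time.
Counting half-steps from E5 to D5: -2.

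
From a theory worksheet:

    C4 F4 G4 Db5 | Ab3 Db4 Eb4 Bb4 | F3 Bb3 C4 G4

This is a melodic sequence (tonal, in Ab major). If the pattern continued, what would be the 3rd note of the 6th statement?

Db3

With 4-note cells, note 3 of each statement runs G4, Eb4, C4.
Extending down a 3rd: Ab3 → F3 → Db3.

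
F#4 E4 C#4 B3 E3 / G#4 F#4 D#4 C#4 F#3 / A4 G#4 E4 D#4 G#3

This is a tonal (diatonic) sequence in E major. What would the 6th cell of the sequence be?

The 5-note cells begin on F#4, G#4, A4 — each up a 2nd from the last.
Carrying on: B4 → C#5 → D#5.
So cell 6 is D#5 C#5 A4 G#4 C#4.

D#5 C#5 A4 G#4 C#4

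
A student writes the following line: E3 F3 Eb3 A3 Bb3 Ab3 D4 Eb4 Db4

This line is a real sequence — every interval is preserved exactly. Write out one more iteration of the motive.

G4 Ab4 Gb4

Unit = 3 notes; the statements start on E3, A3, D4, moving up a 4th each time.
From G4 the exact shape gives G4 Ab4 Gb4.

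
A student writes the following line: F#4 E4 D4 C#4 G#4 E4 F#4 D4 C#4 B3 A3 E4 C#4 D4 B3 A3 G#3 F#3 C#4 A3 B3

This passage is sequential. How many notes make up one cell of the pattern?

Try groups of 7 (3 cells in 21 notes):
F#4 E4 D4 C#4 G#4 E4 F#4 | D4 C#4 B3 A3 E4 C#4 D4 | B3 A3 G#3 F#3 C#4 A3 B3
Every group is a transposition down a 3rd of the one before; no shorter unit works.

7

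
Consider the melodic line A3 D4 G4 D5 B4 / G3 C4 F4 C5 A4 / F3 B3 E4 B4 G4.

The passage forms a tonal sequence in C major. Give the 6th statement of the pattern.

Taking 5-note groups, the heads are A3, G3, F3: the pattern moves down a 2nd.
Carrying on: E3 → D3 → C3.
Statement 6 starts on C3 and keeps the same diatonic contour: C3 F3 B3 F4 D4.

C3 F3 B3 F4 D4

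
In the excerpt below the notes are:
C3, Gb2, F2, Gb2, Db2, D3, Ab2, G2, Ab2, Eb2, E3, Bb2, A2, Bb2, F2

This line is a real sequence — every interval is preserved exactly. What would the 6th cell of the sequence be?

A#3 E3 D#3 E3 B2

Unit = 5 notes; the statements start on C3, D3, E3, moving up a 2nd each time.
Continuing the starts: F#3 → G#3 → A#3.
Statement 6 starts on A#3 and keeps the same exact contour: A#3 E3 D#3 E3 B2.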